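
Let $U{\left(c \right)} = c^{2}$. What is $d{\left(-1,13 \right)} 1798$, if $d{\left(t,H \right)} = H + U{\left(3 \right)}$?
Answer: $39556$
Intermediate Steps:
$d{\left(t,H \right)} = 9 + H$ ($d{\left(t,H \right)} = H + 3^{2} = H + 9 = 9 + H$)
$d{\left(-1,13 \right)} 1798 = \left(9 + 13\right) 1798 = 22 \cdot 1798 = 39556$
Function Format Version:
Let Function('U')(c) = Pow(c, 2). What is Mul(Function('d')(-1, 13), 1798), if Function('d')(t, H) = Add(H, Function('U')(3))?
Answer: 39556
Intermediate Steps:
Function('d')(t, H) = Add(9, H) (Function('d')(t, H) = Add(H, Pow(3, 2)) = Add(H, 9) = Add(9, H))
Mul(Function('d')(-1, 13), 1798) = Mul(Add(9, 13), 1798) = Mul(22, 1798) = 39556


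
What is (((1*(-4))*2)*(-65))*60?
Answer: 31200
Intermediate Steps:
(((1*(-4))*2)*(-65))*60 = (-4*2*(-65))*60 = -8*(-65)*60 = 520*60 = 31200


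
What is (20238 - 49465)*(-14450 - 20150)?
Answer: 1011254200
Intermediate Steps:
(20238 - 49465)*(-14450 - 20150) = -29227*(-34600) = 1011254200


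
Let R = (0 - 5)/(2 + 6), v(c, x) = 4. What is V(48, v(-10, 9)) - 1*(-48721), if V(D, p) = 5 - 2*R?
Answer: 194909/4 ≈ 48727.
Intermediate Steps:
R = -5/8 ≈ -0.62500
V(D, p) = 25/4 (V(D, p) = 5 - 2*(-5/8) = 5 + 5/4 = 25/4)
V(48, v(-10, 9)) - 1*(-48721) = 25/4 - 1*(-48721) = 25/4 + 48721 = 194909/4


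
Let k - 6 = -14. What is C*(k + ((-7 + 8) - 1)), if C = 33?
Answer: -264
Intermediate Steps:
k = -8 (k = 6 - 14 = -8)
C*(k + ((-7 + 8) - 1)) = 33*(-8 + ((-7 + 8) - 1)) = 33*(-8 + (1 - 1)) = 33*(-8 + 0) = 33*(-8) = -264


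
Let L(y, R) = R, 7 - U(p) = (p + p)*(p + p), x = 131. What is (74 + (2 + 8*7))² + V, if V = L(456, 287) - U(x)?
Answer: 86348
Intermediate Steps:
U(p) = 7 - 4*p² (U(p) = 7 - (p + p)*(p + p) = 7 - 2*p*2*p = 7 - 4*p²)
V = 68924 (V = 287 - (7 - 4*131²) = 287 - (7 - 4*17161) = 287 - (7 - 68644) = 287 - 1*(-68637) = 287 + 68637 = 68924)
(74 + (2 + 8*7))² + V = (74 + (2 + 8*7))² + 68924 = (74 + (2 + 56))² + 68924 = (74 + 58)² + 68924 = 132² + 68924 = 17424 + 68924 = 86348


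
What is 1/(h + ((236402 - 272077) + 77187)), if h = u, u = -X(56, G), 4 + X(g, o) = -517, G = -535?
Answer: 1/42033 ≈ 2.3791e-5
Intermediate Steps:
X(g, o) = -521 (X(g, o) = -4 - 517 = -521)
u = 521 (u = -1*(-521) = 521)
h = 521
1/(h + ((236402 - 272077) + 77187)) = 1/(521 + ((236402 - 272077) + 77187)) = 1/(521 + (-35675 + 77187)) = 1/(521 + 41512) = 1/42033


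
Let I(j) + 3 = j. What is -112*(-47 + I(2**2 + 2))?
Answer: 4928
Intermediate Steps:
I(j) = -3 + j
-112*(-47 + I(2**2 + 2)) = -112*(-47 + (-3 + (2**2 + 2))) = -112*(-47 + (-3 + (4 + 2))) = -112*(-47 + (-3 + 6)) = -112*(-47 + 3) = -112*(-44) = 4928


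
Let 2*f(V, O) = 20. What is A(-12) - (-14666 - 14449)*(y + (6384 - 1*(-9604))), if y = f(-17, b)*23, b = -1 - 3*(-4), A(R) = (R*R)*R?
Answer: 472185342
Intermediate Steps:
A(R) = R³ (A(R) = R²*R = R³)
b = 11 (b = -1 + 12 = 11)
f(V, O) = 10 (f(V, O) = (½)*20 = 10)
y = 230 (y = 10*23 = 230)
A(-12) - (-14666 - 14449)*(y + (6384 - 1*(-9604))) = (-12)³ - (-14666 - 14449)*(230 + (6384 - 1*(-9604))) = -1728 - (-29115)*(230 + (6384 + 9604)) = -1728 - (-29115)*(230 + 15988) = -1728 - (-29115)*16218 = -1728 - 1*(-472187070) = -1728 + 472187070 = 472185342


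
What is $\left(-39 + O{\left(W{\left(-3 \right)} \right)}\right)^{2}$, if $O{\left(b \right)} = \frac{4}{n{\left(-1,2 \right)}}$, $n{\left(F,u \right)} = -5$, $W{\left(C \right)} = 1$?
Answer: $\frac{39601}{25} \approx 1584.0$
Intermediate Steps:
$O{\left(b \right)} = - \frac{4}{5}$ ($O{\left(b \right)} = \frac{4}{-5} = 4 \left(- \frac{1}{5}\right) = - \frac{4}{5}$)
$\left(-39 + O{\left(W{\left(-3 \right)} \right)}\right)^{2} = \left(-39 - \frac{4}{5}\right)^{2} = \left(- \frac{199}{5}\right)^{2} = \frac{39601}{25}$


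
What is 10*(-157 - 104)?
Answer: -2610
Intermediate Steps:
10*(-157 - 104) = 10*(-261) = -2610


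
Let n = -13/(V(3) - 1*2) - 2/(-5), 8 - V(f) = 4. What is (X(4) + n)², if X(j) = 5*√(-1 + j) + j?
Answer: 7941/100 - 21*√3 ≈ 43.037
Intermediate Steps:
V(f) = 4 (V(f) = 8 - 1*4 = 8 - 4 = 4)
X(j) = j + 5*√(-1 + j)
n = -61/10 (n = -13/(4 - 1*2) - 2/(-5) = -13/(4 - 2) - 2*(-⅕) = -13/2 + ⅖ = -61/10 ≈ -6.1000)
(X(4) + n)² = ((4 + 5*√(-1 + 4)) - 61/10)² = ((4 + 5*√3) - 61/10)² = (-21/10 + 5*√3)²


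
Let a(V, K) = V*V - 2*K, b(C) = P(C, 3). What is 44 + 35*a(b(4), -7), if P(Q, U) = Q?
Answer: 1094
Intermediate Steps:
b(C) = C
a(V, K) = V**2 - 2*K
44 + 35*a(b(4), -7) = 44 + 35*(4**2 - 2*(-7)) = 44 + 35*(16 + 14) = 44 + 35*30 = 44 + 1050 = 1094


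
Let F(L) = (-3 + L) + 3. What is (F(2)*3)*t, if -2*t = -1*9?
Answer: 27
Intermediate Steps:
t = 9/2 (t = -(-1)*9/2 = -½*(-9) = 9/2 ≈ 4.5000)
F(L) = L
(F(2)*3)*t = (2*3)*(9/2) = 6*(9/2) = 27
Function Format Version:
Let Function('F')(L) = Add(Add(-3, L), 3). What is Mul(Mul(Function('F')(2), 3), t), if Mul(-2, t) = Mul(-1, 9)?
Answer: 27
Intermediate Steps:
t = Rational(9, 2) (t = Mul(Rational(-1, 2), Mul(-1, 9)) = Mul(Rational(-1, 2), -9) = Rational(9, 2) ≈ 4.5000)
Function('F')(L) = L
Mul(Mul(Function('F')(2), 3), t) = Mul(Mul(2, 3), Rational(9, 2)) = Mul(6, Rational(9, 2)) = 27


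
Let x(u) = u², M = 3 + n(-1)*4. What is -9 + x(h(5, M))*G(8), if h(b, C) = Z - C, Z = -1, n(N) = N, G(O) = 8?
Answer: -9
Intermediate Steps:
M = -1 (M = 3 - 1*4 = 3 - 4 = -1)
h(b, C) = -1 - C
-9 + x(h(5, M))*G(8) = -9 + (-1 - 1*(-1))²*8 = -9 + (-1 + 1)²*8 = -9 + 0²*8 = -9 + 0*8 = -9 + 0 = -9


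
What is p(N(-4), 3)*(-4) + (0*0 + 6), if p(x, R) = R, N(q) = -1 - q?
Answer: -6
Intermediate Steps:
p(N(-4), 3)*(-4) + (0*0 + 6) = 3*(-4) + (0*0 + 6) = -12 + (0 + 6) = -12 + 6 = -6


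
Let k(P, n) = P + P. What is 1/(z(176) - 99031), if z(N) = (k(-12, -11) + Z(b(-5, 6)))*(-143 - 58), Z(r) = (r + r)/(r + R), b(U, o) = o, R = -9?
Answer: -1/93403 ≈ -1.0706e-5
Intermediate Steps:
k(P, n) = 2*P
Z(r) = 2*r/(-9 + r) (Z(r) = (r + r)/(r - 9) = (2*r)/(-9 + r) = 2*r/(-9 + r))
z(N) = 5628 (z(N) = (2*(-12) + 2*6/(-9 + 6))*(-143 - 58) = (-24 + 2*6/(-3))*(-201) = (-24 + 2*6*(-⅓))*(-201) = (-24 - 4)*(-201) = -28*(-201) = 5628)
1/(z(176) - 99031) = 1/(5628 - 99031) = 1/(-93403) = -1/93403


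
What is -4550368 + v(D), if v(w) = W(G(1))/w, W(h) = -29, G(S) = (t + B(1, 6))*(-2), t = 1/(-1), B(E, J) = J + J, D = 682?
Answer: -3103351005/682 ≈ -4.5504e+6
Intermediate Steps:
B(E, J) = 2*J
t = -1
G(S) = -22 (G(S) = (-1 + 2*6)*(-2) = (-1 + 12)*(-2) = 11*(-2) = -22)
v(w) = -29/w
-4550368 + v(D) = -4550368 - 29/682 = -3103351005/682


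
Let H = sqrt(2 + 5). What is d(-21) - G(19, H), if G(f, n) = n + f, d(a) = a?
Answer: -40 - sqrt(7) ≈ -42.646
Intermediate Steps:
H = sqrt(7) ≈ 2.6458
G(f, n) = f + n
d(-21) - G(19, H) = -21 - (19 + sqrt(7)) = -21 + (-19 - sqrt(7)) = -40 - sqrt(7)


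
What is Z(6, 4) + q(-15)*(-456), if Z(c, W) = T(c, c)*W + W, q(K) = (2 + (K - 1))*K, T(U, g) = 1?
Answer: -95752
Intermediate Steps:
q(K) = K*(1 + K) (q(K) = (2 + (-1 + K))*K = (1 + K)*K = K*(1 + K))
Z(c, W) = 2*W (Z(c, W) = 1*W + W = W + W = 2*W)
Z(6, 4) + q(-15)*(-456) = 2*4 - 15*(1 - 15)*(-456) = 8 - 15*(-14)*(-456) = 8 + 210*(-456) = 8 - 95760 = -95752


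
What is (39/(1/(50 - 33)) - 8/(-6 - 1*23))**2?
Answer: 369985225/841 ≈ 4.3994e+5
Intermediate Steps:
(39/(1/(50 - 33)) - 8/(-6 - 1*23))**2 = (39/(1/17) - 8/(-6 - 23))**2 = (39/(1/17) - 8/(-29))**2 = (39*17 - 8*(-1/29))**2 = (663 + 8/29)**2 = (19235/29)**2 = 369985225/841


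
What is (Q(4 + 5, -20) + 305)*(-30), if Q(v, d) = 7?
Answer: -9360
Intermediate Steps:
(Q(4 + 5, -20) + 305)*(-30) = (7 + 305)*(-30) = 312*(-30) = -9360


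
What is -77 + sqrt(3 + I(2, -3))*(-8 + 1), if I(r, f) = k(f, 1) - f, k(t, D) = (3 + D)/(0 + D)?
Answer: -77 - 7*sqrt(10) ≈ -99.136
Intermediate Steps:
k(t, D) = (3 + D)/D
I(r, f) = 4 - f (I(r, f) = (3 + 1)/1 - f = 1*4 - f = 4 - f)
-77 + sqrt(3 + I(2, -3))*(-8 + 1) = -77 + sqrt(3 + (4 - 1*(-3)))*(-8 + 1) = -77 + sqrt(3 + (4 + 3))*(-7) = -77 + sqrt(3 + 7)*(-7) = -77 + sqrt(10)*(-7) = -77 - 7*sqrt(10)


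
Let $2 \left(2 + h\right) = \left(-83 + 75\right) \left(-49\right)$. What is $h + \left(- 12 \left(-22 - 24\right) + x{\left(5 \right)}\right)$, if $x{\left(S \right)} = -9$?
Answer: $737$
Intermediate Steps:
$h = 194$ ($h = -2 + \frac{\left(-83 + 75\right) \left(-49\right)}{2} = -2 + \frac{\left(-8\right) \left(-49\right)}{2} = -2 + \frac{1}{2} \cdot 392 = -2 + 196 = 194$)
$h + \left(- 12 \left(-22 - 24\right) + x{\left(5 \right)}\right) = 194 - \left(9 + 12 \left(-22 - 24\right)\right) = 194 - -543 = 194 + \left(552 - 9\right) = 194 + 543 = 737$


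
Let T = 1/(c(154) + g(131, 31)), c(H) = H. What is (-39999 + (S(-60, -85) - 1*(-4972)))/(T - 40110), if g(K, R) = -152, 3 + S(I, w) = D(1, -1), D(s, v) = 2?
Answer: 70056/80219 ≈ 0.87331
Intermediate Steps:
S(I, w) = -1 (S(I, w) = -3 + 2 = -1)
T = ½ (T = 1/(154 - 152) = 1/2 = ½ ≈ 0.50000)
(-39999 + (S(-60, -85) - 1*(-4972)))/(T - 40110) = (-39999 + (-1 - 1*(-4972)))/(½ - 40110) = (-39999 + (-1 + 4972))/(-80219/2) = (-39999 + 4971)*(-2/80219) = -35028*(-2/80219) = 70056/80219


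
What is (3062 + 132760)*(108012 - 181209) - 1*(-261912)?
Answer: -9941501022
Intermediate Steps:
(3062 + 132760)*(108012 - 181209) - 1*(-261912) = 135822*(-73197) + 261912 = -9941762934 + 261912 = -9941501022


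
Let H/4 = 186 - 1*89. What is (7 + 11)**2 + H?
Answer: 712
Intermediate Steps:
H = 388 (H = 4*(186 - 1*89) = 4*(186 - 89) = 4*97 = 388)
(7 + 11)**2 + H = (7 + 11)**2 + 388 = 18**2 + 388 = 324 + 388 = 712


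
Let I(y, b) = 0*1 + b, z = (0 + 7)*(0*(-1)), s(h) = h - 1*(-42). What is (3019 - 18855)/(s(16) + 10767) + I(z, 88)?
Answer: 936764/10825 ≈ 86.537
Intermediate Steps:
s(h) = 42 + h (s(h) = h + 42 = 42 + h)
z = 0 (z = 7*0 = 0)
I(y, b) = b (I(y, b) = 0 + b = b)
(3019 - 18855)/(s(16) + 10767) + I(z, 88) = (3019 - 18855)/((42 + 16) + 10767) + 88 = -15836/(58 + 10767) + 88 = -15836/10825 + 88 = 936764/10825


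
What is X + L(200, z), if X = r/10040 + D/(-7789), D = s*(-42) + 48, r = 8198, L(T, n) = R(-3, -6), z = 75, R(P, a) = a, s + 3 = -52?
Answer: -214514729/39100780 ≈ -5.4862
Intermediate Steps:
s = -55 (s = -3 - 52 = -55)
L(T, n) = -6
D = 2358 (D = -55*(-42) + 48 = 2310 + 48 = 2358)
X = 20089951/39100780 (X = 8198/10040 + 2358/(-7789) = 8198*(1/10040) + 2358*(-1/7789) = 4099/5020 - 2358/7789 = 20089951/39100780 ≈ 0.51380)
X + L(200, z) = 20089951/39100780 - 6 = -214514729/39100780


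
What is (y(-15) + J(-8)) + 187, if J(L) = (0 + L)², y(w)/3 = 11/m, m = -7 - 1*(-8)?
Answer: 284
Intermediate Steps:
m = 1 (m = -7 + 8 = 1)
y(w) = 33 (y(w) = 3*(11/1) = 3*(11*1) = 3*11 = 33)
J(L) = L²
(y(-15) + J(-8)) + 187 = (33 + (-8)²) + 187 = (33 + 64) + 187 = 97 + 187 = 284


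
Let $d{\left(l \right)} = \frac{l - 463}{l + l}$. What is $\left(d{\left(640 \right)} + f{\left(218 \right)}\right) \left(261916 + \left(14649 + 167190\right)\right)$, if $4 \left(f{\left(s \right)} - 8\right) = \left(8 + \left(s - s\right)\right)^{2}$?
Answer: $\frac{2742139647}{256} \approx 1.0711 \cdot 10^{7}$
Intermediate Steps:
$f{\left(s \right)} = 24$ ($f{\left(s \right)} = 8 + \frac{\left(8 + \left(s - s\right)\right)^{2}}{4} = 8 + \frac{\left(8 + 0\right)^{2}}{4} = 8 + \frac{8^{2}}{4} = 8 + \frac{1}{4} \cdot 64 = 8 + 16 = 24$)
$d{\left(l \right)} = \frac{-463 + l}{2 l}$
$\left(d{\left(640 \right)} + f{\left(218 \right)}\right) \left(261916 + \left(14649 + 167190\right)\right) = \left(\frac{-463 + 640}{2 \cdot 640} + 24\right) \left(261916 + \left(14649 + 167190\right)\right) = \left(\frac{1}{2} \cdot \frac{1}{640} \cdot 177 + 24\right) \left(261916 + 181839\right) = \left(\frac{177}{1280} + 24\right) 443755 = \frac{30897}{1280} \cdot 443755 = \frac{2742139647}{256}$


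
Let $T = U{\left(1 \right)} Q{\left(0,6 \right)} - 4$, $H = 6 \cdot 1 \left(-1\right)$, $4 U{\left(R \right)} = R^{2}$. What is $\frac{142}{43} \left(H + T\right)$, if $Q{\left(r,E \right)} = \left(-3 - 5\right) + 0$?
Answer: $- \frac{1704}{43} \approx -39.628$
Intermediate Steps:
$Q{\left(r,E \right)} = -8$ ($Q{\left(r,E \right)} = -8 + 0 = -8$)
$U{\left(R \right)} = \frac{R^{2}}{4}$
$H = -6$ ($H = 6 \left(-1\right) = -6$)
$T = -6$ ($T = \frac{1^{2}}{4} \left(-8\right) - 4 = \frac{1}{4} \cdot 1 \left(-8\right) - 4 = \frac{1}{4} \left(-8\right) - 4 = -2 - 4 = -6$)
$\frac{142}{43} \left(H + T\right) = \frac{142}{43} \left(-6 - 6\right) = 142 \cdot \frac{1}{43} \left(-12\right) = \frac{142}{43} \left(-12\right) = - \frac{1704}{43}$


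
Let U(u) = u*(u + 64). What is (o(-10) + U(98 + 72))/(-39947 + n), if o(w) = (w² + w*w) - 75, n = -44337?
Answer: -39905/84284 ≈ -0.47346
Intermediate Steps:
o(w) = -75 + 2*w² (o(w) = (w² + w²) - 75 = 2*w² - 75 = -75 + 2*w²)
U(u) = u*(64 + u)
(o(-10) + U(98 + 72))/(-39947 + n) = ((-75 + 2*(-10)²) + (98 + 72)*(64 + (98 + 72)))/(-39947 - 44337) = ((-75 + 2*100) + 170*(64 + 170))/(-84284) = ((-75 + 200) + 170*234)*(-1/84284) = (125 + 39780)*(-1/84284) = 39905*(-1/84284) = -39905/84284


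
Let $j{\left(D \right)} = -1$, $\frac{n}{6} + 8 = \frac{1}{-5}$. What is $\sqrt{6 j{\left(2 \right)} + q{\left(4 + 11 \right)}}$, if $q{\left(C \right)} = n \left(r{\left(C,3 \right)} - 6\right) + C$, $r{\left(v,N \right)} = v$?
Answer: $\frac{3 i \sqrt{1205}}{5} \approx 20.828 i$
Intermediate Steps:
$n = - \frac{246}{5}$ ($n = -48 + \frac{6}{-5} = -48 + 6 \left(- \frac{1}{5}\right) = -48 - \frac{6}{5} = - \frac{246}{5} \approx -49.2$)
$q{\left(C \right)} = \frac{1476}{5} - \frac{241 C}{5}$ ($q{\left(C \right)} = - \frac{246 \left(C - 6\right)}{5} + C = - \frac{246 \left(-6 + C\right)}{5} + C = \left(\frac{1476}{5} - \frac{246 C}{5}\right) + C = \frac{1476}{5} - \frac{241 C}{5}$)
$\sqrt{6 j{\left(2 \right)} + q{\left(4 + 11 \right)}} = \sqrt{6 \left(-1\right) + \left(\frac{1476}{5} - \frac{241 \left(4 + 11\right)}{5}\right)} = \sqrt{-6 + \left(\frac{1476}{5} - 723\right)} = \sqrt{-6 - \frac{2139}{5}} = \sqrt{- \frac{2169}{5}} = \frac{3 i \sqrt{1205}}{5}$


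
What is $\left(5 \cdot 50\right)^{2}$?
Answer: $62500$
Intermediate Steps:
$\left(5 \cdot 50\right)^{2} = 250^{2} = 62500$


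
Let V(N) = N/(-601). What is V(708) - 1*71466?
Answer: -42951774/601 ≈ -71467.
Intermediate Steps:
V(N) = -N/601 (V(N) = N*(-1/601) = -N/601)
V(708) - 1*71466 = -1/601*708 - 1*71466 = -708/601 - 71466 = -42951774/601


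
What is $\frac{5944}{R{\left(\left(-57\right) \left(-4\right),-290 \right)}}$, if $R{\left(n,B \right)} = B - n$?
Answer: $- \frac{2972}{259} \approx -11.475$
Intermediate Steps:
$\frac{5944}{R{\left(\left(-57\right) \left(-4\right),-290 \right)}} = \frac{5944}{-290 - \left(-57\right) \left(-4\right)} = \frac{5944}{-290 - 228} = \frac{5944}{-518} = 5944 \left(- \frac{1}{518}\right) = - \frac{2972}{259}$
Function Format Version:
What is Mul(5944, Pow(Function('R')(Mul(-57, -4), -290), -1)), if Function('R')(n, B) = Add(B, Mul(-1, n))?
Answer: Rational(-2972, 259) ≈ -11.475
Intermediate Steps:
Mul(5944, Pow(Function('R')(Mul(-57, -4), -290), -1)) = Mul(5944, Pow(Add(-290, Mul(-1, Mul(-57, -4))), -1)) = Mul(5944, Pow(Add(-290, Mul(-1, 228)), -1)) = Mul(5944, Pow(Add(-290, -228), -1)) = Mul(5944, Pow(-518, -1)) = Mul(5944, Rational(-1, 518)) = Rational(-2972, 259)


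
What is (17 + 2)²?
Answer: 361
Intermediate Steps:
(17 + 2)² = 19² = 361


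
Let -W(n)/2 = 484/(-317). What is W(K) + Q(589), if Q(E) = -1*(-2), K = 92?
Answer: 1602/317 ≈ 5.0536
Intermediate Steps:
W(n) = 968/317 (W(n) = -968/(-317) = -968*(-1)/317 = -2*(-484/317) = 968/317)
Q(E) = 2
W(K) + Q(589) = 968/317 + 2 = 1602/317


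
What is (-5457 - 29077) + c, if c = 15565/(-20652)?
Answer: -713211733/20652 ≈ -34535.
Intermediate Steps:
c = -15565/20652 (c = 15565*(-1/20652) = -15565/20652 ≈ -0.75368)
(-5457 - 29077) + c = (-5457 - 29077) - 15565/20652 = -34534 - 15565/20652 = -713211733/20652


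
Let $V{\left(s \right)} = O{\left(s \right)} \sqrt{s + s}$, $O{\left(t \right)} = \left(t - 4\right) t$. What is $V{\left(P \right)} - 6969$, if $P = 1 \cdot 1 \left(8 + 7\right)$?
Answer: $-6969 + 165 \sqrt{30} \approx -6065.3$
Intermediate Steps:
$O{\left(t \right)} = t \left(-4 + t\right)$ ($O{\left(t \right)} = \left(-4 + t\right) t = t \left(-4 + t\right)$)
$P = 15$ ($P = 1 \cdot 15 = 15$)
$V{\left(s \right)} = \sqrt{2} s^{\frac{3}{2}} \left(-4 + s\right)$ ($V{\left(s \right)} = s \left(-4 + s\right) \sqrt{s + s} = s \left(-4 + s\right) \sqrt{2 s} = s \left(-4 + s\right) \sqrt{2} \sqrt{s} = \sqrt{2} s^{\frac{3}{2}} \left(-4 + s\right)$)
$V{\left(P \right)} - 6969 = \sqrt{2} \cdot 15^{\frac{3}{2}} \left(-4 + 15\right) - 6969 = \sqrt{2} \cdot 15 \sqrt{15} \cdot 11 - 6969 = 165 \sqrt{30} - 6969 = -6969 + 165 \sqrt{30}$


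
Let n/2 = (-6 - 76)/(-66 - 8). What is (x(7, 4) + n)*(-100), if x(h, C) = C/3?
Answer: -39400/111 ≈ -354.96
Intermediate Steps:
x(h, C) = C/3 (x(h, C) = C*(1/3) = C/3)
n = 82/37 (n = 2*((-6 - 76)/(-66 - 8)) = 2*(-82/(-74)) = 2*(-82*(-1/74)) = 2*(41/37) = 82/37 ≈ 2.2162)
(x(7, 4) + n)*(-100) = ((1/3)*4 + 82/37)*(-100) = (4/3 + 82/37)*(-100) = (394/111)*(-100) = -39400/111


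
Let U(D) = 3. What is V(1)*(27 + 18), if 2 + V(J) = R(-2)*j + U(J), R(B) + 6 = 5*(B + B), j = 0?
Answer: 45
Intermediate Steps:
R(B) = -6 + 10*B (R(B) = -6 + 5*(B + B) = -6 + 5*(2*B) = -6 + 10*B)
V(J) = 1 (V(J) = -2 + ((-6 + 10*(-2))*0 + 3) = -2 + ((-6 - 20)*0 + 3) = -2 + (-26*0 + 3) = -2 + (0 + 3) = -2 + 3 = 1)
V(1)*(27 + 18) = 1*(27 + 18) = 1*45 = 45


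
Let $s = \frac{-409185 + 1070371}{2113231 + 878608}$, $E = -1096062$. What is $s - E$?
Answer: $\frac{3279241699204}{2991839} \approx 1.0961 \cdot 10^{6}$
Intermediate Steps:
$s = \frac{661186}{2991839} \approx 0.221$
$s - E = \frac{661186}{2991839} - -1096062 = \frac{661186}{2991839} + 1096062 = \frac{3279241699204}{2991839}$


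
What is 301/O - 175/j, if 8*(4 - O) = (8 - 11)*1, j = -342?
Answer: 118523/1710 ≈ 69.312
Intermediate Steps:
O = 35/8 (O = 4 - (8 - 11)/8 = 4 - (-3)/8 = 4 - ⅛*(-3) = 4 + 3/8 = 35/8 ≈ 4.3750)
301/O - 175/j = 301/(35/8) - 175/(-342) = 301*(8/35) - 175*(-1/342) = 344/5 + 175/342 = 118523/1710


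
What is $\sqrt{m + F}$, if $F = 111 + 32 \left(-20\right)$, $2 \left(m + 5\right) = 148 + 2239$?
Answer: $\frac{\sqrt{2638}}{2} \approx 25.681$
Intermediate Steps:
$m = \frac{2377}{2}$ ($m = -5 + \frac{148 + 2239}{2} = -5 + \frac{1}{2} \cdot 2387 = -5 + \frac{2387}{2} = \frac{2377}{2} \approx 1188.5$)
$F = -529$ ($F = 111 - 640 = -529$)
$\sqrt{m + F} = \sqrt{\frac{2377}{2} - 529} = \sqrt{\frac{1319}{2}} = \frac{\sqrt{2638}}{2}$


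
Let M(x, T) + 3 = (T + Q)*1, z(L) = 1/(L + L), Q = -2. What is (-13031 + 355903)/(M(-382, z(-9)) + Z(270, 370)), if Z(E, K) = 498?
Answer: 6171696/8873 ≈ 695.56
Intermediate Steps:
z(L) = 1/(2*L)
M(x, T) = -5 + T (M(x, T) = -3 + (T - 2)*1 = -3 + (-2 + T)*1 = -3 + (-2 + T) = -5 + T)
(-13031 + 355903)/(M(-382, z(-9)) + Z(270, 370)) = (-13031 + 355903)/((-5 + (½)/(-9)) + 498) = 342872/((-5 + (½)*(-⅑)) + 498) = 342872/((-5 - 1/18) + 498) = 342872/(-91/18 + 498) = 342872/(8873/18) = 342872*(18/8873) = 6171696/8873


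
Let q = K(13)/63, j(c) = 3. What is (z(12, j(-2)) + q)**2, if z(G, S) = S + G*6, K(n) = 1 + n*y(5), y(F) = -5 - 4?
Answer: 21242881/3969 ≈ 5352.2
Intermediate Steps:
y(F) = -9
K(n) = 1 - 9*n (K(n) = 1 + n*(-9) = 1 - 9*n)
z(G, S) = S + 6*G
q = -116/63 (q = (1 - 9*13)/63 = (1 - 117)*(1/63) = -116*1/63 = -116/63 ≈ -1.8413)
(z(12, j(-2)) + q)**2 = ((3 + 6*12) - 116/63)**2 = ((3 + 72) - 116/63)**2 = (75 - 116/63)**2 = (4609/63)**2 = 21242881/3969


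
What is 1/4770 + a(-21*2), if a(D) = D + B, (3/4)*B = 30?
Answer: -9539/4770 ≈ -1.9998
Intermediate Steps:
B = 40 (B = (4/3)*30 = 40)
a(D) = 40 + D (a(D) = D + 40 = 40 + D)
1/4770 + a(-21*2) = 1/4770 + (40 - 21*2) = 1/4770 + (40 - 42) = 1/4770 - 2 = -9539/4770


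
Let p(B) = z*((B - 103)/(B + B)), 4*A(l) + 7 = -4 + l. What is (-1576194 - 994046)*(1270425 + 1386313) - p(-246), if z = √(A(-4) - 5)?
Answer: -6828454277120 - 349*I*√35/984 ≈ -6.8285e+12 - 2.0983*I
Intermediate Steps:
A(l) = -11/4 + l/4 (A(l) = -7/4 + (-4 + l)/4 = -7/4 + (-1 + l/4) = -11/4 + l/4)
z = I*√35/2 (z = √((-11/4 + (¼)*(-4)) - 5) = √((-11/4 - 1) - 5) = √(-15/4 - 5) = √(-35/4) = I*√35/2 ≈ 2.958*I)
p(B) = I*√35*(-103 + B)/(4*B) (p(B) = (I*√35/2)*((B - 103)/(B + B)) = (I*√35/2)*((-103 + B)/((2*B))) = (I*√35/2)*((-103 + B)*(1/(2*B))) = (I*√35/2)*((-103 + B)/(2*B)) = I*√35*(-103 + B)/(4*B))
(-1576194 - 994046)*(1270425 + 1386313) - p(-246) = (-1576194 - 994046)*(1270425 + 1386313) - I*√35*(-103 - 246)/(4*(-246)) = -2570240*2656738 - I*√35*(-1)*(-349)/(4*246) = -6828454277120 - 349*I*√35/984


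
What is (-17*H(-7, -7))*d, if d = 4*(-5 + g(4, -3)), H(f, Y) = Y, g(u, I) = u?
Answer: -476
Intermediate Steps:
d = -4 (d = 4*(-5 + 4) = 4*(-1) = -4)
(-17*H(-7, -7))*d = -17*(-7)*(-4) = 119*(-4) = -476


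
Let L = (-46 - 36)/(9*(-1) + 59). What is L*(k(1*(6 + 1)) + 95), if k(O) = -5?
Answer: -738/5 ≈ -147.60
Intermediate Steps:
L = -41/25 (L = -82/(-9 + 59) = -82/50 = -82*1/50 = -41/25 ≈ -1.6400)
L*(k(1*(6 + 1)) + 95) = -41*(-5 + 95)/25 = -41/25*90 = -738/5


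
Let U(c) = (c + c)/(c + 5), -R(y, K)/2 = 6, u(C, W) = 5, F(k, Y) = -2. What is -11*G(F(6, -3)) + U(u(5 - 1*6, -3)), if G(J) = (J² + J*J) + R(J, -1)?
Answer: 45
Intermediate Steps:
R(y, K) = -12 (R(y, K) = -2*6 = -12)
G(J) = -12 + 2*J² (G(J) = (J² + J*J) - 12 = (J² + J²) - 12 = 2*J² - 12 = -12 + 2*J²)
U(c) = 2*c/(5 + c) (U(c) = (2*c)/(5 + c) = 2*c/(5 + c))
-11*G(F(6, -3)) + U(u(5 - 1*6, -3)) = -11*(-12 + 2*(-2)²) + 2*5/(5 + 5) = -11*(-12 + 2*4) + 2*5/10 = -11*(-12 + 8) + 2*5*(⅒) = -11*(-4) + 1 = 44 + 1 = 45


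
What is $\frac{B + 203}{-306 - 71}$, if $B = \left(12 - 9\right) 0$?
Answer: $- \frac{7}{13} \approx -0.53846$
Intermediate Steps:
$B = 0$ ($B = 3 \cdot 0 = 0$)
$\frac{B + 203}{-306 - 71} = \frac{0 + 203}{-306 - 71} = \frac{203}{-377} = 203 \left(- \frac{1}{377}\right) = - \frac{7}{13}$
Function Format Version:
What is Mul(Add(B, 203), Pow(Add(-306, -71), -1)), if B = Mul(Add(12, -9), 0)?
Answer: Rational(-7, 13) ≈ -0.53846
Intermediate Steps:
B = 0 (B = Mul(3, 0) = 0)
Mul(Add(B, 203), Pow(Add(-306, -71), -1)) = Mul(Add(0, 203), Pow(Add(-306, -71), -1)) = Mul(203, Pow(-377, -1)) = Mul(203, Rational(-1, 377)) = Rational(-7, 13)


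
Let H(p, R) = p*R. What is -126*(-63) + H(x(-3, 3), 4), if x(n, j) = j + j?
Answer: 7962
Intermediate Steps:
x(n, j) = 2*j
H(p, R) = R*p
-126*(-63) + H(x(-3, 3), 4) = -126*(-63) + 4*(2*3) = 7938 + 4*6 = 7938 + 24 = 7962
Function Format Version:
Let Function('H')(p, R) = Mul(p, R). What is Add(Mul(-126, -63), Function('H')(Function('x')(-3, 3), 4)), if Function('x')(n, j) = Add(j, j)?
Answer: 7962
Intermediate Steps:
Function('x')(n, j) = Mul(2, j)
Function('H')(p, R) = Mul(R, p)
Add(Mul(-126, -63), Function('H')(Function('x')(-3, 3), 4)) = Add(Mul(-126, -63), Mul(4, Mul(2, 3))) = Add(7938, Mul(4, 6)) = Add(7938, 24) = 7962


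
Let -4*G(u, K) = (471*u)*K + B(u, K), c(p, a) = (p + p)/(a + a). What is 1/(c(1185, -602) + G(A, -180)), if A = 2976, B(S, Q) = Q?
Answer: 602/37971970545 ≈ 1.5854e-8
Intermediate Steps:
c(p, a) = p/a (c(p, a) = (2*p)/((2*a)) = (2*p)*(1/(2*a)) = p/a)
G(u, K) = -K/4 - 471*K*u/4 (G(u, K) = -((471*u)*K + K)/4 = -(471*K*u + K)/4 = -(K + 471*K*u)/4 = -K/4 - 471*K*u/4)
1/(c(1185, -602) + G(A, -180)) = 1/(1185/(-602) + (¼)*(-180)*(-1 - 471*2976)) = 1/(1185*(-1/602) + (¼)*(-180)*(-1 - 1401696)) = 1/(-1185/602 + (¼)*(-180)*(-1401697)) = 1/(-1185/602 + 63076365) = 1/(37971970545/602) = 602/37971970545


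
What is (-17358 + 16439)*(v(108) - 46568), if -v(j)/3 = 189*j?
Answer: 99071876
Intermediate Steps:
v(j) = -567*j
(-17358 + 16439)*(v(108) - 46568) = (-17358 + 16439)*(-567*108 - 46568) = -919*(-61236 - 46568) = -919*(-107804) = 99071876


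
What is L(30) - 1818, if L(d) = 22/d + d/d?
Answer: -27244/15 ≈ -1816.3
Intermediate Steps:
L(d) = 1 + 22/d (L(d) = 22/d + 1 = 1 + 22/d)
L(30) - 1818 = (22 + 30)/30 - 1818 = (1/30)*52 - 1818 = 26/15 - 1818 = -27244/15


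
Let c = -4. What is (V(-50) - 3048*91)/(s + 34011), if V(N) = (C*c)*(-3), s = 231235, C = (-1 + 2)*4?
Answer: -138660/132623 ≈ -1.0455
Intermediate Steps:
C = 4 (C = 1*4 = 4)
V(N) = 48 (V(N) = (4*(-4))*(-3) = -16*(-3) = 48)
(V(-50) - 3048*91)/(s + 34011) = (48 - 3048*91)/(231235 + 34011) = (48 - 277368)/265246 = -277320*1/265246 = -138660/132623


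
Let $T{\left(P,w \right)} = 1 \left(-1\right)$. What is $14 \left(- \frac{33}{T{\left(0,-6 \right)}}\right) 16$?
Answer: $7392$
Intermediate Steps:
$T{\left(P,w \right)} = -1$
$14 \left(- \frac{33}{T{\left(0,-6 \right)}}\right) 16 = 14 \left(- \frac{33}{-1}\right) 16 = 14 \left(\left(-33\right) \left(-1\right)\right) 16 = 14 \cdot 33 \cdot 16 = 462 \cdot 16 = 7392$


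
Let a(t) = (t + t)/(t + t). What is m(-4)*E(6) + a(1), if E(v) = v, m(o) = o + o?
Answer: -47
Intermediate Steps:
m(o) = 2*o
a(t) = 1 (a(t) = (2*t)/((2*t)) = (2*t)*(1/(2*t)) = 1)
m(-4)*E(6) + a(1) = (2*(-4))*6 + 1 = -8*6 + 1 = -48 + 1 = -47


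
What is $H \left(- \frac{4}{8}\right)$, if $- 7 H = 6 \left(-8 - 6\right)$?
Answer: $-6$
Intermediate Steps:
$H = 12$ ($H = - \frac{6 \left(-8 - 6\right)}{7} = - \frac{6 \left(-14\right)}{7} = \left(- \frac{1}{7}\right) \left(-84\right) = 12$)
$H \left(- \frac{4}{8}\right) = 12 \left(- \frac{4}{8}\right) = 12 \left(\left(-4\right) \frac{1}{8}\right) = 12 \left(- \frac{1}{2}\right) = -6$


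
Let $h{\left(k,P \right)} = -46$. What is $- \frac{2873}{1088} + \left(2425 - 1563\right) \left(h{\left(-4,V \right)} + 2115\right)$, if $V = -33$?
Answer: $\frac{114142423}{64} \approx 1.7835 \cdot 10^{6}$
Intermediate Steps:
$- \frac{2873}{1088} + \left(2425 - 1563\right) \left(h{\left(-4,V \right)} + 2115\right) = - \frac{2873}{1088} + \left(2425 - 1563\right) \left(-46 + 2115\right) = \left(-2873\right) \frac{1}{1088} + 862 \cdot 2069 = - \frac{169}{64} + 1783478 = \frac{114142423}{64}$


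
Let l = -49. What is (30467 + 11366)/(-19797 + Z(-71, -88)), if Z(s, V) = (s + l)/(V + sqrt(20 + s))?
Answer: -430341802121/203640515061 - 334664*I*sqrt(51)/203640515061 ≈ -2.1132 - 1.1736e-5*I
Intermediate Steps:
Z(s, V) = (-49 + s)/(V + sqrt(20 + s)) (Z(s, V) = (s - 49)/(V + sqrt(20 + s)) = (-49 + s)/(V + sqrt(20 + s)))
(30467 + 11366)/(-19797 + Z(-71, -88)) = (30467 + 11366)/(-19797 + (-49 - 71)/(-88 + sqrt(20 - 71))) = 41833/(-19797 - 120/(-88 + sqrt(-51))) = 41833/(-19797 - 120/(-88 + I*sqrt(51)))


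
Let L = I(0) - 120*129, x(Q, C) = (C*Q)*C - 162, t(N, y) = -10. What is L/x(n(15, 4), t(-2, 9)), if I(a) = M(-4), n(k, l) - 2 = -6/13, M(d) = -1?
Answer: 201253/106 ≈ 1898.6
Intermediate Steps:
n(k, l) = 20/13 (n(k, l) = 2 - 6/13 = 20/13)
I(a) = -1
x(Q, C) = -162 + Q*C² (x(Q, C) = Q*C² - 162 = -162 + Q*C²)
L = -15481 (L = -1 - 120*129 = -1 - 15480 = -15481)
L/x(n(15, 4), t(-2, 9)) = -15481/(-162 + (20/13)*(-10)²) = -15481/(-162 + (20/13)*100) = -15481/(-162 + 2000/13) = -15481/(-106/13) = -15481*(-13/106) = 201253/106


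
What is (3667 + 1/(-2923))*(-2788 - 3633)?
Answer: -68824387440/2923 ≈ -2.3546e+7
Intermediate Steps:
(3667 + 1/(-2923))*(-2788 - 3633) = (3667 - 1/2923)*(-6421) = (10718640/2923)*(-6421) = -68824387440/2923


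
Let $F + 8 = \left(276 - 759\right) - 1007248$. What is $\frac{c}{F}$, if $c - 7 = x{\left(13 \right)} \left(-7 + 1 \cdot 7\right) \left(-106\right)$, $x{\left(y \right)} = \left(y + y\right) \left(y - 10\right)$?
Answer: $- \frac{7}{1007739} \approx -6.9462 \cdot 10^{-6}$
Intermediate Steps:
$x{\left(y \right)} = 2 y \left(-10 + y\right)$
$c = 7$ ($c = 7 + 2 \cdot 13 \left(-10 + 13\right) \left(-7 + 1 \cdot 7\right) \left(-106\right) = 7 + 2 \cdot 13 \cdot 3 \left(-7 + 7\right) \left(-106\right) = 7 + 78 \cdot 0 \left(-106\right) = 7 + 0 \left(-106\right) = 7 + 0 = 7$)
$F = -1007739$ ($F = -8 + \left(\left(276 - 759\right) - 1007248\right) = -8 - 1007731 = -1007739$)
$\frac{c}{F} = \frac{7}{-1007739} = 7 \left(- \frac{1}{1007739}\right) = - \frac{7}{1007739}$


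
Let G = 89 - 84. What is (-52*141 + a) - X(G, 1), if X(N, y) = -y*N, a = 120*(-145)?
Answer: -24727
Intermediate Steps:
G = 5
a = -17400
X(N, y) = -N*y
(-52*141 + a) - X(G, 1) = (-52*141 - 17400) - (-1)*5 = (-7332 - 17400) - 1*(-5) = -24732 + 5 = -24727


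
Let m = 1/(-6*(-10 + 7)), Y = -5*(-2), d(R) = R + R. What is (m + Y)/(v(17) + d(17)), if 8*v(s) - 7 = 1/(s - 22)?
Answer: 1810/6273 ≈ 0.28854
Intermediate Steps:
v(s) = 7/8 + 1/(8*(-22 + s)) (v(s) = 7/8 + 1/(8*(s - 22)) = 7/8 + 1/(8*(-22 + s)))
d(R) = 2*R
Y = 10
m = 1/18 (m = 1/(-6*(-3)) = 1/18 ≈ 0.055556)
(m + Y)/(v(17) + d(17)) = (1/18 + 10)/((-153 + 7*17)/(8*(-22 + 17)) + 2*17) = 181/(18*((1/8)*(-153 + 119)/(-5) + 34)) = 181/(18*((1/8)*(-1/5)*(-34) + 34)) = 181/(18*(17/20 + 34)) = 181/(18*(697/20)) = (181/18)*(20/697) = 1810/6273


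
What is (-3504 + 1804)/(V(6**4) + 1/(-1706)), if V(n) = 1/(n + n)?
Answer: 3758659200/443 ≈ 8.4846e+6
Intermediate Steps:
V(n) = 1/(2*n)
(-3504 + 1804)/(V(6**4) + 1/(-1706)) = (-3504 + 1804)/(1/(2*(6**4)) + 1/(-1706)) = -1700/((1/2)/1296 - 1/1706) = -1700/((1/2)*(1/1296) - 1/1706) = -1700/(1/2592 - 1/1706) = -1700/(-443/2210976) = -1700*(-2210976/443) = 3758659200/443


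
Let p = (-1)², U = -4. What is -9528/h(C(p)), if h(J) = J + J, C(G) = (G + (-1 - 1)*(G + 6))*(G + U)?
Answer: -1588/13 ≈ -122.15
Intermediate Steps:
p = 1
C(G) = (-12 - G)*(-4 + G) (C(G) = (G + (-1 - 1)*(G + 6))*(G - 4) = (G - 2*(6 + G))*(-4 + G) = (G + (-12 - 2*G))*(-4 + G) = (-12 - G)*(-4 + G))
h(J) = 2*J
-9528/h(C(p)) = -9528*1/(2*(48 - 1*1² - 8*1)) = -9528*1/(2*(48 - 1*1 - 8)) = -9528*1/(2*(48 - 1 - 8)) = -9528/(2*39) = -9528/78 = -9528*1/78 = -1588/13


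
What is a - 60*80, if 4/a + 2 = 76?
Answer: -177598/37 ≈ -4799.9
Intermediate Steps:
a = 2/37 (a = 4/(-2 + 76) = 4/74 = 4*(1/74) = 2/37 ≈ 0.054054)
a - 60*80 = 2/37 - 60*80 = 2/37 - 4800 = -177598/37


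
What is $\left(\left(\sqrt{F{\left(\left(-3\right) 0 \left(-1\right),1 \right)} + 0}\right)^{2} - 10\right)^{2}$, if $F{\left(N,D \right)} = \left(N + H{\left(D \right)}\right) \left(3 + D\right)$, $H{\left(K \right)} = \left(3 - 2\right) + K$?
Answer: $4$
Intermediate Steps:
$H{\left(K \right)} = 1 + K$
$F{\left(N,D \right)} = \left(3 + D\right) \left(1 + D + N\right)$ ($F{\left(N,D \right)} = \left(N + \left(1 + D\right)\right) \left(3 + D\right) = \left(1 + D + N\right) \left(3 + D\right) = \left(3 + D\right) \left(1 + D + N\right)$)
$\left(\left(\sqrt{F{\left(\left(-3\right) 0 \left(-1\right),1 \right)} + 0}\right)^{2} - 10\right)^{2} = \left(\left(\sqrt{\left(3 + 1^{2} + 3 \left(-3\right) 0 \left(-1\right) + 4 \cdot 1 + 1 \left(-3\right) 0 \left(-1\right)\right) + 0}\right)^{2} - 10\right)^{2} = \left(\left(\sqrt{\left(3 + 1 + 3 \cdot 0 \left(-1\right) + 4 + 1 \cdot 0 \left(-1\right)\right) + 0}\right)^{2} - 10\right)^{2} = \left(\left(\sqrt{\left(3 + 1 + 3 \cdot 0 + 4 + 1 \cdot 0\right) + 0}\right)^{2} - 10\right)^{2} = \left(\left(\sqrt{\left(3 + 1 + 0 + 4 + 0\right) + 0}\right)^{2} - 10\right)^{2} = \left(\left(\sqrt{8 + 0}\right)^{2} - 10\right)^{2} = \left(\left(\sqrt{8}\right)^{2} - 10\right)^{2} = \left(\left(2 \sqrt{2}\right)^{2} - 10\right)^{2} = \left(8 - 10\right)^{2} = \left(-2\right)^{2} = 4$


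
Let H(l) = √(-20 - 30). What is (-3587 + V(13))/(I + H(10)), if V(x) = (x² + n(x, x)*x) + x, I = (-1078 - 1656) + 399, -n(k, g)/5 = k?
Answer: 396950/218091 + 850*I*√2/218091 ≈ 1.8201 + 0.0055118*I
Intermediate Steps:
n(k, g) = -5*k
I = -2335 (I = -2734 + 399 = -2335)
H(l) = 5*I*√2 (H(l) = √(-50) = 5*I*√2)
V(x) = x - 4*x² (V(x) = (x² + (-5*x)*x) + x = (x² - 5*x²) + x = -4*x² + x = x - 4*x²)
(-3587 + V(13))/(I + H(10)) = (-3587 + 13*(1 - 4*13))/(-2335 + 5*I*√2) = (-3587 + 13*(1 - 52))/(-2335 + 5*I*√2) = (-3587 + 13*(-51))/(-2335 + 5*I*√2) = (-3587 - 663)/(-2335 + 5*I*√2) = -4250/(-2335 + 5*I*√2)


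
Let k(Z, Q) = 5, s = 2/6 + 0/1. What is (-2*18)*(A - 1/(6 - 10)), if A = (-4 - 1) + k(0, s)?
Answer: -9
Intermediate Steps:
s = 1/3 (s = 2*(1/6) + 0*1 = 1/3 + 0 = 1/3 ≈ 0.33333)
A = 0 (A = (-4 - 1) + 5 = -5 + 5 = 0)
(-2*18)*(A - 1/(6 - 10)) = (-2*18)*(0 - 1/(6 - 10)) = -36*(0 - 1/(-4)) = -36*(0 - 1*(-1/4)) = -36*(0 + 1/4) = -36*1/4 = -9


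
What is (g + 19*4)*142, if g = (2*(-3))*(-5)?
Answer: 15052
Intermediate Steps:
g = 30 (g = -6*(-5) = 30)
(g + 19*4)*142 = (30 + 19*4)*142 = (30 + 76)*142 = 106*142 = 15052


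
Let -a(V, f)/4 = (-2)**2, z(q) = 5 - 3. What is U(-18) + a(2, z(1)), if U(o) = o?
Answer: -34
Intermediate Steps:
z(q) = 2
a(V, f) = -16 (a(V, f) = -4*(-2)**2 = -4*4 = -16)
U(-18) + a(2, z(1)) = -18 - 16 = -34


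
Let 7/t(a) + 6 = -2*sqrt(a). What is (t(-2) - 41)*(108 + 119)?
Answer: 227*(-82*sqrt(2) + 253*I)/(2*(sqrt(2) - 3*I)) ≈ -9523.7 + 102.14*I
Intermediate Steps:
t(a) = 7/(-6 - 2*sqrt(a))
(t(-2) - 41)*(108 + 119) = (-7/(6 + 2*sqrt(-2)) - 41)*(108 + 119) = (-7/(6 + 2*(I*sqrt(2))) - 41)*227 = (-7/(6 + 2*I*sqrt(2)) - 41)*227 = (-41 - 7/(6 + 2*I*sqrt(2)))*227 = -9307 - 1589/(6 + 2*I*sqrt(2))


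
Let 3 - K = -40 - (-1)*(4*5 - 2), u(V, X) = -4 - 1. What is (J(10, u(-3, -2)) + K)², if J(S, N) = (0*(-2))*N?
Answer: 625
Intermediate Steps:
u(V, X) = -5
J(S, N) = 0 (J(S, N) = 0*N = 0)
K = 25 (K = 3 - (-40 - (-1)*(4*5 - 2)) = 3 - (-40 - (-1)*(20 - 2)) = 3 - (-40 - (-1)*18) = 3 - (-40 - 1*(-18)) = 3 - (-40 + 18) = 3 - 1*(-22) = 3 + 22 = 25)
(J(10, u(-3, -2)) + K)² = (0 + 25)² = 25² = 625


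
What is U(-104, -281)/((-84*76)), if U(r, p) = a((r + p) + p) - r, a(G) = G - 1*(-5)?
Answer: 557/6384 ≈ 0.087249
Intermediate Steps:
a(G) = 5 + G (a(G) = G + 5 = 5 + G)
U(r, p) = 5 + 2*p (U(r, p) = (5 + ((r + p) + p)) - r = (5 + ((p + r) + p)) - r = (5 + (r + 2*p)) - r = (5 + r + 2*p) - r = 5 + 2*p)
U(-104, -281)/((-84*76)) = (5 + 2*(-281))/((-84*76)) = (5 - 562)/(-6384) = -557*(-1/6384) = 557/6384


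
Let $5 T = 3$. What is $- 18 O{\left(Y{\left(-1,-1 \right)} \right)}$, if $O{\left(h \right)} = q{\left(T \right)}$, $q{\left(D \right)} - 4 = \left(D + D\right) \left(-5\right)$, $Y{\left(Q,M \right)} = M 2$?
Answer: $36$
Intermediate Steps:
$T = \frac{3}{5}$ ($T = \frac{1}{5} \cdot 3 = \frac{3}{5} \approx 0.6$)
$Y{\left(Q,M \right)} = 2 M$
$q{\left(D \right)} = 4 - 10 D$ ($q{\left(D \right)} = 4 + \left(D + D\right) \left(-5\right) = 4 + 2 D \left(-5\right) = 4 - 10 D$)
$O{\left(h \right)} = -2$ ($O{\left(h \right)} = 4 - 6 = -2$)
$- 18 O{\left(Y{\left(-1,-1 \right)} \right)} = \left(-18\right) \left(-2\right) = 36$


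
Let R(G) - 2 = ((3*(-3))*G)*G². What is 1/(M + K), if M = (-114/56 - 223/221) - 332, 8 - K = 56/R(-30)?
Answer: -751848188/245888186517 ≈ -0.0030577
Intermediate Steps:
R(G) = 2 - 9*G³ (R(G) = 2 + ((3*(-3))*G)*G² = 2 + (-9*G)*G² = 2 - 9*G³)
K = 971980/121501 (K = 8 - 56/(2 - 9*(-30)³) = 8 - 56/(2 - 9*(-27000)) = 8 - 56/(2 + 243000) = 8 - 56/243002 = 8 - 1*28/121501 = 8 - 28/121501 = 971980/121501 ≈ 7.9998)
M = -2073257/6188 (M = (-114*1/56 - 223*1/221) - 332 = (-57/28 - 223/221) - 332 = -18841/6188 - 332 = -2073257/6188 ≈ -335.04)
1/(M + K) = 1/(-2073257/6188 + 971980/121501) = 1/(-245888186517/751848188) = -751848188/245888186517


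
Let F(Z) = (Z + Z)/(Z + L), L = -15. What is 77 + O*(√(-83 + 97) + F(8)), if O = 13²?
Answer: -2165/7 + 169*√14 ≈ 323.05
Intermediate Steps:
F(Z) = 2*Z/(-15 + Z) (F(Z) = (Z + Z)/(Z - 15) = (2*Z)/(-15 + Z) = 2*Z/(-15 + Z))
O = 169
77 + O*(√(-83 + 97) + F(8)) = 77 + 169*(√(-83 + 97) + 2*8/(-15 + 8)) = 77 + 169*(√14 + 2*8/(-7)) = 77 + 169*(√14 + 2*8*(-⅐)) = 77 + 169*(√14 - 16/7) = 77 + 169*(-16/7 + √14) = 77 + (-2704/7 + 169*√14) = -2165/7 + 169*√14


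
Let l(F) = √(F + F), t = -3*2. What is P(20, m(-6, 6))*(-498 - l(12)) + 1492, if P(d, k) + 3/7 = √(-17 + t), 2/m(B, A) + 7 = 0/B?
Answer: 1492 + 2*(3 - 7*I*√23)*(249 + √6)/7 ≈ 1707.5 - 2411.8*I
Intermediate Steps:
t = -6
l(F) = √2*√F (l(F) = √(2*F) = √2*√F)
m(B, A) = -2/7 (m(B, A) = 2/(-7 + 0/B) = 2/(-7 + 0) = 2/(-7) = 2*(-⅐) = -2/7)
P(d, k) = -3/7 + I*√23 (P(d, k) = -3/7 + √(-17 - 6) = -3/7 + √(-23) = -3/7 + I*√23)
P(20, m(-6, 6))*(-498 - l(12)) + 1492 = (-3/7 + I*√23)*(-498 - √2*√12) + 1492 = (-3/7 + I*√23)*(-498 - √2*2*√3) + 1492 = (-3/7 + I*√23)*(-498 - 2*√6) + 1492 = (-498 - 2*√6)*(-3/7 + I*√23) + 1492 = 1492 + (-498 - 2*√6)*(-3/7 + I*√23)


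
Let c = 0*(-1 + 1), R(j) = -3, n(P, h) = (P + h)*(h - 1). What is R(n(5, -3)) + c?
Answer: -3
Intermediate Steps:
n(P, h) = (-1 + h)*(P + h) (n(P, h) = (P + h)*(-1 + h) = (-1 + h)*(P + h))
c = 0 (c = 0*0 = 0)
R(n(5, -3)) + c = -3 + 0 = -3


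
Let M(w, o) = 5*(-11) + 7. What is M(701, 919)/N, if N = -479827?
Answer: 48/479827 ≈ 0.00010004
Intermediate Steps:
M(w, o) = -48 (M(w, o) = -55 + 7 = -48)
M(701, 919)/N = -48/(-479827) = -48*(-1/479827) = 48/479827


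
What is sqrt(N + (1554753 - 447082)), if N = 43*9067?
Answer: 4*sqrt(93597) ≈ 1223.7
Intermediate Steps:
N = 389881
sqrt(N + (1554753 - 447082)) = sqrt(389881 + (1554753 - 447082)) = sqrt(389881 + 1107671) = sqrt(1497552) = 4*sqrt(93597)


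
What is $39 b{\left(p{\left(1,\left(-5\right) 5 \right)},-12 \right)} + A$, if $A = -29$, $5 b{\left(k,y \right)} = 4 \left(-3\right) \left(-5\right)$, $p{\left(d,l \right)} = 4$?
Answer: $439$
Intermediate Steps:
$b{\left(k,y \right)} = 12$ ($b{\left(k,y \right)} = \frac{4 \left(-3\right) \left(-5\right)}{5} = \frac{\left(-12\right) \left(-5\right)}{5} = \frac{1}{5} \cdot 60 = 12$)
$39 b{\left(p{\left(1,\left(-5\right) 5 \right)},-12 \right)} + A = 39 \cdot 12 - 29 = 468 - 29 = 439$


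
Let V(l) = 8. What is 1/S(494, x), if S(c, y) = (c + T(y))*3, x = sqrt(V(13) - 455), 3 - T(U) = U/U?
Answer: 1/1488 ≈ 0.00067204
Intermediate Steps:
T(U) = 2 (T(U) = 3 - U/U = 3 - 1*1 = 3 - 1 = 2)
x = I*sqrt(447) (x = sqrt(8 - 455) = sqrt(-447) = I*sqrt(447) ≈ 21.142*I)
S(c, y) = 6 + 3*c (S(c, y) = (c + 2)*3 = (2 + c)*3 = 6 + 3*c)
1/S(494, x) = 1/(6 + 3*494) = 1/(6 + 1482) = 1/1488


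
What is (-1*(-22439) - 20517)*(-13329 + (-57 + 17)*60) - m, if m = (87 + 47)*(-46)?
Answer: -30224974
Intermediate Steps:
m = -6164 (m = 134*(-46) = -6164)
(-1*(-22439) - 20517)*(-13329 + (-57 + 17)*60) - m = (-1*(-22439) - 20517)*(-13329 + (-57 + 17)*60) - 1*(-6164) = (22439 - 20517)*(-13329 - 40*60) + 6164 = 1922*(-13329 - 2400) + 6164 = 1922*(-15729) + 6164 = -30231138 + 6164 = -30224974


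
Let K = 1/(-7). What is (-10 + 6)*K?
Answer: 4/7 ≈ 0.57143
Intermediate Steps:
K = -1/7 ≈ -0.14286
(-10 + 6)*K = (-10 + 6)*(-1/7) = -4*(-1/7) = 4/7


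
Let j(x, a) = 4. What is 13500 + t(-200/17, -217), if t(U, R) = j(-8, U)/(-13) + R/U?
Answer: 35147157/2600 ≈ 13518.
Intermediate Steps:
t(U, R) = -4/13 + R/U (t(U, R) = 4/(-13) + R/U = 4*(-1/13) + R/U = -4/13 + R/U)
13500 + t(-200/17, -217) = 13500 + (-4/13 - 217/((-200/17))) = 13500 + (-4/13 - 217/((-200*1/17))) = 13500 + (-4/13 - 217/(-200/17)) = 13500 + (-4/13 - 217*(-17/200)) = 13500 + (-4/13 + 3689/200) = 13500 + 47157/2600 = 35147157/2600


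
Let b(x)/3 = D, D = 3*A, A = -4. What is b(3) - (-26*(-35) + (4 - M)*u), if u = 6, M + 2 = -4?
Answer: -1006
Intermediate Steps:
M = -6 (M = -2 - 4 = -6)
D = -12 (D = 3*(-4) = -12)
b(x) = -36 (b(x) = 3*(-12) = -36)
b(3) - (-26*(-35) + (4 - M)*u) = -36 - (-26*(-35) + (4 - 1*(-6))*6) = -36 - (910 + (4 + 6)*6) = -36 - (910 + 10*6) = -36 - (910 + 60) = -36 - 1*970 = -36 - 970 = -1006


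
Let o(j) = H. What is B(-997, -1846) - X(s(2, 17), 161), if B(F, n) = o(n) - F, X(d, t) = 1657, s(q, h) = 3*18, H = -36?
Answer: -696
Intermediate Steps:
o(j) = -36
s(q, h) = 54
B(F, n) = -36 - F
B(-997, -1846) - X(s(2, 17), 161) = (-36 - 1*(-997)) - 1*1657 = (-36 + 997) - 1657 = 961 - 1657 = -696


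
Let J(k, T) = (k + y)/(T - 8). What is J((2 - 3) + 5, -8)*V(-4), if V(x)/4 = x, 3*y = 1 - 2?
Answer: 11/3 ≈ 3.6667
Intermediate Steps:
y = -⅓ (y = (1 - 2)/3 = (⅓)*(-1) = -⅓ ≈ -0.33333)
V(x) = 4*x
J(k, T) = (-⅓ + k)/(-8 + T) (J(k, T) = (k - ⅓)/(T - 8) = (-⅓ + k)/(-8 + T))
J((2 - 3) + 5, -8)*V(-4) = ((-⅓ + ((2 - 3) + 5))/(-8 - 8))*(4*(-4)) = ((-⅓ + (-1 + 5))/(-16))*(-16) = -(-⅓ + 4)/16*(-16) = -1/16*11/3*(-16) = -11/48*(-16) = 11/3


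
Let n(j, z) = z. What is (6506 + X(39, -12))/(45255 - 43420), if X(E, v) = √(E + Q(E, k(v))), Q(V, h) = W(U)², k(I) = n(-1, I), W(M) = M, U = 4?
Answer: 6506/1835 + √55/1835 ≈ 3.5495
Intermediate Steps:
k(I) = I
Q(V, h) = 16 (Q(V, h) = 4² = 16)
X(E, v) = √(16 + E) (X(E, v) = √(E + 16) = √(16 + E))
(6506 + X(39, -12))/(45255 - 43420) = (6506 + √(16 + 39))/(45255 - 43420) = (6506 + √55)/1835 = (6506 + √55)*(1/1835) = 6506/1835 + √55/1835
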